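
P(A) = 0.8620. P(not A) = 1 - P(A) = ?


P(not A) = 1 - 0.8620 = 0.1380

P(not A) = 0.1380


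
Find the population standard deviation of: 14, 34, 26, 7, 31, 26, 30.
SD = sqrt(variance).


Mean = 24.0000
Variance = 83.1429
SD = sqrt(83.1429) = 9.1183

SD = 9.1183


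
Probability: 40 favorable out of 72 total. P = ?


P = 40/72 = 0.5556

P = 0.5556


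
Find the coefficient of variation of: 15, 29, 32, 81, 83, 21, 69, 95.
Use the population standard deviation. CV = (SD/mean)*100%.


Mean = 53.1250
SD = 29.9768
CV = (29.9768/53.1250)*100 = 56.4269%

CV = 56.4269%


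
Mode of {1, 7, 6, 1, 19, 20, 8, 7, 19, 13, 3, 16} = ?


Frequencies: 1:2, 3:1, 6:1, 7:2, 8:1, 13:1, 16:1, 19:2, 20:1
Max frequency = 2
Mode = 1, 7, 19

Mode = 1, 7, 19


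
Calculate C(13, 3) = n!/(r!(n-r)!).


C(13,3) = 13!/(3! × 10!)
= 6227020800/(6 × 3628800)
= 286

C(13,3) = 286


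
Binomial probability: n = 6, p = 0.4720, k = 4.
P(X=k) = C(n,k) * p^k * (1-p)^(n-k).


C(6,4) = 15
p^4 = 0.049633
(1-p)^2 = 0.278784
P = 15 * 0.049633 * 0.278784 = 0.2076

P(X=4) = 0.2076


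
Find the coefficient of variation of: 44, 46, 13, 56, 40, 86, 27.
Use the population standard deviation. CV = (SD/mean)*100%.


Mean = 44.5714
SD = 21.2996
CV = (21.2996/44.5714)*100 = 47.7876%

CV = 47.7876%


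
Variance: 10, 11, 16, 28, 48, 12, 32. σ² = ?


Mean = 22.4286
Squared deviations: 154.4694, 130.6122, 41.3265, 31.0408, 653.8980, 108.7551, 91.6122
Sum = 1211.7143
Variance = 1211.7143/7 = 173.1020

Variance = 173.1020


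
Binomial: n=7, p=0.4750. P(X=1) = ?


C(7,1) = 7
p^1 = 0.475000
(1-p)^6 = 0.020939
P = 7 * 0.475000 * 0.020939 = 0.0696

P(X=1) = 0.0696


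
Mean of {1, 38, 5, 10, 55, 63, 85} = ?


Sum = 1 + 38 + 5 + 10 + 55 + 63 + 85 = 257
n = 7
Mean = 257/7 = 36.7143

Mean = 36.7143


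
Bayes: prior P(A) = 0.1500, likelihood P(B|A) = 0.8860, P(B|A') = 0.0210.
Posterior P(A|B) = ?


P(B) = P(B|A)*P(A) + P(B|A')*P(A')
= 0.8860*0.1500 + 0.0210*0.8500
= 0.132900 + 0.017850 = 0.150750
P(A|B) = 0.132900/0.150750 = 0.8816

P(A|B) = 0.8816


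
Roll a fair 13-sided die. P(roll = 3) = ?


Favorable outcomes (roll = 3): 1
Total outcomes = 13
P = 1/13 = 0.0769

P = 0.0769


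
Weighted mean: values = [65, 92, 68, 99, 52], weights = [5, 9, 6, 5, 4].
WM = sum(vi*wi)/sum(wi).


Numerator = 65*5 + 92*9 + 68*6 + 99*5 + 52*4 = 2264
Denominator = 5 + 9 + 6 + 5 + 4 = 29
WM = 2264/29 = 78.0690

WM = 78.0690


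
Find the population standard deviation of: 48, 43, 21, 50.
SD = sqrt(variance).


Mean = 40.5000
Variance = 133.2500
SD = sqrt(133.2500) = 11.5434

SD = 11.5434


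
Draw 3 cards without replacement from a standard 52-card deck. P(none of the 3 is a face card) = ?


P(no face cards) = (40/52) × (39/51) × (38/50)
= 0.4471

P = 0.4471


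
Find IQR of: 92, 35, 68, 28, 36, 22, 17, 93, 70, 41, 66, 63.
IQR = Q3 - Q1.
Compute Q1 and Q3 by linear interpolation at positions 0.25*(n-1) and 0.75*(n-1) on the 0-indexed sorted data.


Sorted: 17, 22, 28, 35, 36, 41, 63, 66, 68, 70, 92, 93
Q1 (25th %ile) = 33.2500
Q3 (75th %ile) = 68.5000
IQR = 68.5000 - 33.2500 = 35.2500

IQR = 35.2500


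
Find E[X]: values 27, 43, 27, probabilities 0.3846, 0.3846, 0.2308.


E[X] = 27*0.3846 + 43*0.3846 + 27*0.2308
= 10.3842 + 16.5378 + 6.2316
= 33.1536

E[X] = 33.1536


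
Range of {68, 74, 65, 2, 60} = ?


Max = 74, Min = 2
Range = 74 - 2 = 72

Range = 72


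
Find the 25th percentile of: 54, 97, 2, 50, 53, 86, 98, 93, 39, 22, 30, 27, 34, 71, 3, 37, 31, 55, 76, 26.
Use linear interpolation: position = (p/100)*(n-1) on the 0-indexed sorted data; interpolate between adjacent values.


Sorted: 2, 3, 22, 26, 27, 30, 31, 34, 37, 39, 50, 53, 54, 55, 71, 76, 86, 93, 97, 98
n = 20
Index = 25/100 * 19 = 4.7500
Lower = data[4] = 27, Upper = data[5] = 30
P25 = 27 + 0.7500*(3) = 29.2500

P25 = 29.2500


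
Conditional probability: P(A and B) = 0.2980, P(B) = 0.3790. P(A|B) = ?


P(A|B) = 0.2980/0.3790 = 0.7863

P(A|B) = 0.7863


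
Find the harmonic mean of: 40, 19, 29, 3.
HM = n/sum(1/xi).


Sum of reciprocals = 1/40 + 1/19 + 1/29 + 1/3 = 0.445448
HM = 4/0.445448 = 8.9797

HM = 8.9797


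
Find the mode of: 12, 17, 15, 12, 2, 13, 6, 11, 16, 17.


Frequencies: 2:1, 6:1, 11:1, 12:2, 13:1, 15:1, 16:1, 17:2
Max frequency = 2
Mode = 12, 17

Mode = 12, 17


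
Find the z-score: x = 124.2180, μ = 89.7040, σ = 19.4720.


z = (124.2180 - 89.7040)/19.4720
= 34.5140/19.4720
= 1.7725

z = 1.7725


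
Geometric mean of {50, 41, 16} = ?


Product = 50 × 41 × 16 = 32800
GM = 32800^(1/3) = 32.0104

GM = 32.0104


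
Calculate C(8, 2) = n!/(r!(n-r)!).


C(8,2) = 8!/(2! × 6!)
= 40320/(2 × 720)
= 28

C(8,2) = 28


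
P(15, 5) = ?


P(15,5) = 15!/10!
= 1307674368000/3628800
= 360360

P(15,5) = 360360


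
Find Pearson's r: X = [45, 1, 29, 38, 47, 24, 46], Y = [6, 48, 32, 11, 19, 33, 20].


Mean X = 32.8571, Mean Y = 24.1429
SD X = 15.375570, SD Y = 13.388999
Cov = -183.408163
r = -183.408163/(15.375570*13.388999) = -0.8909

r = -0.8909


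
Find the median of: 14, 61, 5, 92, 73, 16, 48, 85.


Sorted: 5, 14, 16, 48, 61, 73, 85, 92
n = 8 (even)
Middle values: 48 and 61
Median = (48+61)/2 = 54.5000

Median = 54.5000


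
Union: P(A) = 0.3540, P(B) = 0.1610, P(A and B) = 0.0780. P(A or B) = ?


P(A∪B) = 0.3540 + 0.1610 - 0.0780
= 0.5150 - 0.0780
= 0.4370

P(A∪B) = 0.4370


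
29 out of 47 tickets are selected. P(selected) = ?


P = 29/47 = 0.6170

P = 0.6170


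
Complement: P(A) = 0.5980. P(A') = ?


P(not A) = 1 - 0.5980 = 0.4020

P(not A) = 0.4020


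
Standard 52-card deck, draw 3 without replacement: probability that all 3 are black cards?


P(all black cards) = (26/52) × (25/51) × (24/50)
= 0.1176

P = 0.1176


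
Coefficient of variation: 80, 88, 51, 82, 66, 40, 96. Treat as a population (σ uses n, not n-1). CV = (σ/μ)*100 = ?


Mean = 71.8571
SD = 18.8863
CV = (18.8863/71.8571)*100 = 26.2832%

CV = 26.2832%


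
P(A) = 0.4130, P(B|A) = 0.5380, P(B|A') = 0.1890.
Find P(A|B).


P(B) = P(B|A)*P(A) + P(B|A')*P(A')
= 0.5380*0.4130 + 0.1890*0.5870
= 0.222194 + 0.110943 = 0.333137
P(A|B) = 0.222194/0.333137 = 0.6670

P(A|B) = 0.6670


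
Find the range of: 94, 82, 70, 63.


Max = 94, Min = 63
Range = 94 - 63 = 31

Range = 31


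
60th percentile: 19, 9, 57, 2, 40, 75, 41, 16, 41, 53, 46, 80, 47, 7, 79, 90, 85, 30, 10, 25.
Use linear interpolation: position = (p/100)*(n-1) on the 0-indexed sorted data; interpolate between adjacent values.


Sorted: 2, 7, 9, 10, 16, 19, 25, 30, 40, 41, 41, 46, 47, 53, 57, 75, 79, 80, 85, 90
n = 20
Index = 60/100 * 19 = 11.4000
Lower = data[11] = 46, Upper = data[12] = 47
P60 = 46 + 0.4000*(1) = 46.4000

P60 = 46.4000


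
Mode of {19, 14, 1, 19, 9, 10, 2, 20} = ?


Frequencies: 1:1, 2:1, 9:1, 10:1, 14:1, 19:2, 20:1
Max frequency = 2
Mode = 19

Mode = 19


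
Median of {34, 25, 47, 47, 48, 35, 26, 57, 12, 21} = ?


Sorted: 12, 21, 25, 26, 34, 35, 47, 47, 48, 57
n = 10 (even)
Middle values: 34 and 35
Median = (34+35)/2 = 34.5000

Median = 34.5000


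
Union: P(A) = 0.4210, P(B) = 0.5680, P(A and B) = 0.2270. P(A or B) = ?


P(A∪B) = 0.4210 + 0.5680 - 0.2270
= 0.9890 - 0.2270
= 0.7620

P(A∪B) = 0.7620


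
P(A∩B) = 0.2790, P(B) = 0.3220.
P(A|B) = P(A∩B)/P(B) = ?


P(A|B) = 0.2790/0.3220 = 0.8665

P(A|B) = 0.8665


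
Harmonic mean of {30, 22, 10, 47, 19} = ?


Sum of reciprocals = 1/30 + 1/22 + 1/10 + 1/47 + 1/19 = 0.252696
HM = 5/0.252696 = 19.7866

HM = 19.7866


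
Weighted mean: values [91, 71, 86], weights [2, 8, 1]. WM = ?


Numerator = 91*2 + 71*8 + 86*1 = 836
Denominator = 2 + 8 + 1 = 11
WM = 836/11 = 76.0000

WM = 76.0000


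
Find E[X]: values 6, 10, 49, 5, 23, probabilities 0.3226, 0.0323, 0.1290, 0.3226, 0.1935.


E[X] = 6*0.3226 + 10*0.0323 + 49*0.1290 + 5*0.3226 + 23*0.1935
= 1.9356 + 0.3230 + 6.3210 + 1.6130 + 4.4505
= 14.6431

E[X] = 14.6431


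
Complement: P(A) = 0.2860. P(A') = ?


P(not A) = 1 - 0.2860 = 0.7140

P(not A) = 0.7140


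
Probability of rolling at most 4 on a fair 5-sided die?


Favorable outcomes (roll ≤ 4): 4
Total outcomes = 5
P = 4/5 = 0.8000

P = 0.8000


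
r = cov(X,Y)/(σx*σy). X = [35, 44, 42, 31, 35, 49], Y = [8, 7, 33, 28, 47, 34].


Mean X = 39.3333, Mean Y = 26.1667
SD X = 6.182412, SD Y = 14.392320
Cov = -3.722222
r = -3.722222/(6.182412*14.392320) = -0.0418

r = -0.0418


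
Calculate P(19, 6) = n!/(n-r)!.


P(19,6) = 19!/13!
= 121645100408832000/6227020800
= 19535040

P(19,6) = 19535040


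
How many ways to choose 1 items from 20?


C(20,1) = 20!/(1! × 19!)
= 2432902008176640000/(1 × 121645100408832000)
= 20

C(20,1) = 20


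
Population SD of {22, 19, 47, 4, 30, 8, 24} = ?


Mean = 22.0000
Variance = 174.5714
SD = sqrt(174.5714) = 13.2125

SD = 13.2125


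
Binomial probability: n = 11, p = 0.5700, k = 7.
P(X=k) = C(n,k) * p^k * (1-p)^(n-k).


C(11,7) = 330
p^7 = 0.019549
(1-p)^4 = 0.034188
P = 330 * 0.019549 * 0.034188 = 0.2206

P(X=7) = 0.2206


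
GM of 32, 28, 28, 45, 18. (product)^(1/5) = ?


Product = 32 × 28 × 28 × 45 × 18 = 20321280
GM = 20321280^(1/5) = 28.9461

GM = 28.9461


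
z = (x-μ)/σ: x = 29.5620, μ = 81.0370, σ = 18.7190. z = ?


z = (29.5620 - 81.0370)/18.7190
= -51.4750/18.7190
= -2.7499

z = -2.7499


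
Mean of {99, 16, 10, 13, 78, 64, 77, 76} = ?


Sum = 99 + 16 + 10 + 13 + 78 + 64 + 77 + 76 = 433
n = 8
Mean = 433/8 = 54.1250

Mean = 54.1250


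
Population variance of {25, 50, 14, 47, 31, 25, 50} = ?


Mean = 34.5714
Squared deviations: 91.6122, 238.0408, 423.1837, 154.4694, 12.7551, 91.6122, 238.0408
Sum = 1249.7143
Variance = 1249.7143/7 = 178.5306

Variance = 178.5306


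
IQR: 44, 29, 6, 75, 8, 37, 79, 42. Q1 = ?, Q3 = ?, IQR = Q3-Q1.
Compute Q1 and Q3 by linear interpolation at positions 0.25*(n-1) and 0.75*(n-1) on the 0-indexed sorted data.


Sorted: 6, 8, 29, 37, 42, 44, 75, 79
Q1 (25th %ile) = 23.7500
Q3 (75th %ile) = 51.7500
IQR = 51.7500 - 23.7500 = 28.0000

IQR = 28.0000


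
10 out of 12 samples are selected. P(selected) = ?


P = 10/12 = 0.8333

P = 0.8333


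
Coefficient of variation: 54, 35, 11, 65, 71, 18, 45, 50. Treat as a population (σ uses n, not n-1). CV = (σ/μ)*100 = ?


Mean = 43.6250
SD = 19.8490
CV = (19.8490/43.6250)*100 = 45.4992%

CV = 45.4992%


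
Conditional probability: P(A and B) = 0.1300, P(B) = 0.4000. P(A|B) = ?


P(A|B) = 0.1300/0.4000 = 0.3250

P(A|B) = 0.3250


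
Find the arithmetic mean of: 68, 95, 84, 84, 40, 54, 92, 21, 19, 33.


Sum = 68 + 95 + 84 + 84 + 40 + 54 + 92 + 21 + 19 + 33 = 590
n = 10
Mean = 590/10 = 59.0000

Mean = 59.0000


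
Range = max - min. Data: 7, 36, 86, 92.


Max = 92, Min = 7
Range = 92 - 7 = 85

Range = 85


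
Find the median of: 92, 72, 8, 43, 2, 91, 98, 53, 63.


Sorted: 2, 8, 43, 53, 63, 72, 91, 92, 98
n = 9 (odd)
Middle value = 63

Median = 63


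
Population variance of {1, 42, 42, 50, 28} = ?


Mean = 32.6000
Squared deviations: 998.5600, 88.3600, 88.3600, 302.7600, 21.1600
Sum = 1499.2000
Variance = 1499.2000/5 = 299.8400

Variance = 299.8400


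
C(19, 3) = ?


C(19,3) = 19!/(3! × 16!)
= 121645100408832000/(6 × 20922789888000)
= 969

C(19,3) = 969


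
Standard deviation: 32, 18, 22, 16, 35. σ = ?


Mean = 24.6000
Variance = 57.4400
SD = sqrt(57.4400) = 7.5789

SD = 7.5789


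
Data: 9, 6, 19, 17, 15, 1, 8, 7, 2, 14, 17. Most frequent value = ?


Frequencies: 1:1, 2:1, 6:1, 7:1, 8:1, 9:1, 14:1, 15:1, 17:2, 19:1
Max frequency = 2
Mode = 17

Mode = 17


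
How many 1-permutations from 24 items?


P(24,1) = 24!/23!
= 620448401733239439360000/25852016738884976640000
= 24

P(24,1) = 24


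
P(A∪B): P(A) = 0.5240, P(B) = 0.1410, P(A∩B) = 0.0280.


P(A∪B) = 0.5240 + 0.1410 - 0.0280
= 0.6650 - 0.0280
= 0.6370

P(A∪B) = 0.6370


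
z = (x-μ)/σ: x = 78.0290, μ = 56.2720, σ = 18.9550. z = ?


z = (78.0290 - 56.2720)/18.9550
= 21.7570/18.9550
= 1.1478

z = 1.1478


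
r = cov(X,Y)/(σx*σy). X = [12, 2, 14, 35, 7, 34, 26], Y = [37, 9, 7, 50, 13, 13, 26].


Mean X = 18.5714, Mean Y = 22.1429
SD X = 12.163847, SD Y = 15.027865
Cov = 91.489796
r = 91.489796/(12.163847*15.027865) = 0.5005

r = 0.5005


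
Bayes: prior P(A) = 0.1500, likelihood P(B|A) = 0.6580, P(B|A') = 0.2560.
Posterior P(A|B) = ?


P(B) = P(B|A)*P(A) + P(B|A')*P(A')
= 0.6580*0.1500 + 0.2560*0.8500
= 0.098700 + 0.217600 = 0.316300
P(A|B) = 0.098700/0.316300 = 0.3120

P(A|B) = 0.3120


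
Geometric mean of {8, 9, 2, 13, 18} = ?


Product = 8 × 9 × 2 × 13 × 18 = 33696
GM = 33696^(1/5) = 8.0448

GM = 8.0448


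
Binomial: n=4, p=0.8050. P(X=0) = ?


C(4,0) = 1
p^0 = 1.000000
(1-p)^4 = 0.001446
P = 1 * 1.000000 * 0.001446 = 0.0014

P(X=0) = 0.0014


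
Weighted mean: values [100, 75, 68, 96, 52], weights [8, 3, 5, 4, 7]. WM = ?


Numerator = 100*8 + 75*3 + 68*5 + 96*4 + 52*7 = 2113
Denominator = 8 + 3 + 5 + 4 + 7 = 27
WM = 2113/27 = 78.2593

WM = 78.2593


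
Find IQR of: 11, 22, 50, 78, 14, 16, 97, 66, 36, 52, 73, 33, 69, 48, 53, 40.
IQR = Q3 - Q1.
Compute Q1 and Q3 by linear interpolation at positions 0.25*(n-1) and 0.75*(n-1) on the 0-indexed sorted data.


Sorted: 11, 14, 16, 22, 33, 36, 40, 48, 50, 52, 53, 66, 69, 73, 78, 97
Q1 (25th %ile) = 30.2500
Q3 (75th %ile) = 66.7500
IQR = 66.7500 - 30.2500 = 36.5000

IQR = 36.5000


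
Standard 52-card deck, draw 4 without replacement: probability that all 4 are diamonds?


P(all diamonds) = (13/52) × (12/51) × (11/50) × (10/49)
= 0.0026

P = 0.0026


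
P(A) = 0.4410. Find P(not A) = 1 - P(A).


P(not A) = 1 - 0.4410 = 0.5590

P(not A) = 0.5590


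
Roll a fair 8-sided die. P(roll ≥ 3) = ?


Favorable outcomes (roll ≥ 3): 6
Total outcomes = 8
P = 6/8 = 0.7500

P = 0.7500


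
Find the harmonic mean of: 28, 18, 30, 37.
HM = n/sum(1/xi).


Sum of reciprocals = 1/28 + 1/18 + 1/30 + 1/37 = 0.151630
HM = 4/0.151630 = 26.3800

HM = 26.3800


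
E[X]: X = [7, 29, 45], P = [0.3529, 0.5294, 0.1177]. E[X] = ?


E[X] = 7*0.3529 + 29*0.5294 + 45*0.1177
= 2.4703 + 15.3526 + 5.2965
= 23.1194

E[X] = 23.1194


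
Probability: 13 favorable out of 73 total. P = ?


P = 13/73 = 0.1781

P = 0.1781


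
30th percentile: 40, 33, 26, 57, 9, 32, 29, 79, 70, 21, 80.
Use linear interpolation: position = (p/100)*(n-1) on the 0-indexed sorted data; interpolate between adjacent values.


Sorted: 9, 21, 26, 29, 32, 33, 40, 57, 70, 79, 80
n = 11
Index = 30/100 * 10 = 3.0000
Lower = data[3] = 29, Upper = data[4] = 32
P30 = 29 + 0*(3) = 29.0000

P30 = 29.0000


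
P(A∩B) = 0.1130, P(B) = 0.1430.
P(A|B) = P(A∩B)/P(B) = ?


P(A|B) = 0.1130/0.1430 = 0.7902

P(A|B) = 0.7902


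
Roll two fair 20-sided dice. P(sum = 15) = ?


Total outcomes = 20×20 = 400
Favorable (sum = 15): 14
P = 14/400 = 0.0350

P = 0.0350


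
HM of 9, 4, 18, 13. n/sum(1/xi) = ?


Sum of reciprocals = 1/9 + 1/4 + 1/18 + 1/13 = 0.493590
HM = 4/0.493590 = 8.1039

HM = 8.1039


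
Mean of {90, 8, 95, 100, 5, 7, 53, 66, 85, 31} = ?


Sum = 90 + 8 + 95 + 100 + 5 + 7 + 53 + 66 + 85 + 31 = 540
n = 10
Mean = 540/10 = 54.0000

Mean = 54.0000


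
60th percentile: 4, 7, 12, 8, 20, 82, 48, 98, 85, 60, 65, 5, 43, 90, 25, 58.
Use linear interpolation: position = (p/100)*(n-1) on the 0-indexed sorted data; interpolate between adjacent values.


Sorted: 4, 5, 7, 8, 12, 20, 25, 43, 48, 58, 60, 65, 82, 85, 90, 98
n = 16
Index = 60/100 * 15 = 9.0000
Lower = data[9] = 58, Upper = data[10] = 60
P60 = 58 + 0*(2) = 58.0000

P60 = 58.0000


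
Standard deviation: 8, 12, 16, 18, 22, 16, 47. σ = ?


Mean = 19.8571
Variance = 139.5510
SD = sqrt(139.5510) = 11.8132

SD = 11.8132


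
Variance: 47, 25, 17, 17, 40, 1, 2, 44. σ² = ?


Mean = 24.1250
Squared deviations: 523.2656, 0.7656, 50.7656, 50.7656, 252.0156, 534.7656, 489.5156, 395.0156
Sum = 2296.8750
Variance = 2296.8750/8 = 287.1094

Variance = 287.1094


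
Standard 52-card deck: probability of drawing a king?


4 kings in 52 cards
P = 4/52 = 0.0769

P = 0.0769


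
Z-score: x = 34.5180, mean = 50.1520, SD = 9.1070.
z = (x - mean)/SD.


z = (34.5180 - 50.1520)/9.1070
= -15.6340/9.1070
= -1.7167

z = -1.7167


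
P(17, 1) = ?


P(17,1) = 17!/16!
= 355687428096000/20922789888000
= 17

P(17,1) = 17


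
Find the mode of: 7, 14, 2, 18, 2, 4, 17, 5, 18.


Frequencies: 2:2, 4:1, 5:1, 7:1, 14:1, 17:1, 18:2
Max frequency = 2
Mode = 2, 18

Mode = 2, 18


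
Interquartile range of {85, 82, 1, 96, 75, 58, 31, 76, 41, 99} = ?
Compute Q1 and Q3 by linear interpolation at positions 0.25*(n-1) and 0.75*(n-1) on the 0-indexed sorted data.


Sorted: 1, 31, 41, 58, 75, 76, 82, 85, 96, 99
Q1 (25th %ile) = 45.2500
Q3 (75th %ile) = 84.2500
IQR = 84.2500 - 45.2500 = 39.0000

IQR = 39.0000


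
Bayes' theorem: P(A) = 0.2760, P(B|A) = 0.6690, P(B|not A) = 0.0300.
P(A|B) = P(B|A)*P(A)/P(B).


P(B) = P(B|A)*P(A) + P(B|A')*P(A')
= 0.6690*0.2760 + 0.0300*0.7240
= 0.184644 + 0.021720 = 0.206364
P(A|B) = 0.184644/0.206364 = 0.8947

P(A|B) = 0.8947


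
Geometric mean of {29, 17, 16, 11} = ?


Product = 29 × 17 × 16 × 11 = 86768
GM = 86768^(1/4) = 17.1629

GM = 17.1629


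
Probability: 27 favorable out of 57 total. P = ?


P = 27/57 = 0.4737

P = 0.4737


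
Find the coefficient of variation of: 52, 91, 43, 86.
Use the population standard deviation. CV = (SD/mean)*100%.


Mean = 68.0000
SD = 20.8207
CV = (20.8207/68.0000)*100 = 30.6186%

CV = 30.6186%


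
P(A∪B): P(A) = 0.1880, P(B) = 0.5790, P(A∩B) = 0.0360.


P(A∪B) = 0.1880 + 0.5790 - 0.0360
= 0.7670 - 0.0360
= 0.7310

P(A∪B) = 0.7310


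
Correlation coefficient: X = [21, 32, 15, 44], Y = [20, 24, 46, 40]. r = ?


Mean X = 28.0000, Mean Y = 32.5000
SD X = 11.067972, SD Y = 10.805091
Cov = -0.500000
r = -0.500000/(11.067972*10.805091) = -0.0042

r = -0.0042


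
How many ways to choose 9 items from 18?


C(18,9) = 18!/(9! × 9!)
= 6402373705728000/(362880 × 362880)
= 48620

C(18,9) = 48620


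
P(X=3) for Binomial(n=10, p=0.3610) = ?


C(10,3) = 120
p^3 = 0.047046
(1-p)^7 = 0.043502
P = 120 * 0.047046 * 0.043502 = 0.2456

P(X=3) = 0.2456


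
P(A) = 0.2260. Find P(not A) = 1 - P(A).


P(not A) = 1 - 0.2260 = 0.7740

P(not A) = 0.7740


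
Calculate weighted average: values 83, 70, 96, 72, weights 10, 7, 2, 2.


Numerator = 83*10 + 70*7 + 96*2 + 72*2 = 1656
Denominator = 10 + 7 + 2 + 2 = 21
WM = 1656/21 = 78.8571

WM = 78.8571


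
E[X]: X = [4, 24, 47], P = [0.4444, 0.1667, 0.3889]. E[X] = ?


E[X] = 4*0.4444 + 24*0.1667 + 47*0.3889
= 1.7776 + 4.0008 + 18.2783
= 24.0567

E[X] = 24.0567


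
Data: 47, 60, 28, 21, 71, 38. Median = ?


Sorted: 21, 28, 38, 47, 60, 71
n = 6 (even)
Middle values: 38 and 47
Median = (38+47)/2 = 42.5000

Median = 42.5000


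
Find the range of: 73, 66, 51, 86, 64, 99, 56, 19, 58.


Max = 99, Min = 19
Range = 99 - 19 = 80

Range = 80


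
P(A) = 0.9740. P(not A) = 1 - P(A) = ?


P(not A) = 1 - 0.9740 = 0.0260

P(not A) = 0.0260


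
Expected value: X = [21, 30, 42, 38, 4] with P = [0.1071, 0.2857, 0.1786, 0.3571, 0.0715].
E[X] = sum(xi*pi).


E[X] = 21*0.1071 + 30*0.2857 + 42*0.1786 + 38*0.3571 + 4*0.0715
= 2.2491 + 8.5710 + 7.5012 + 13.5698 + 0.2860
= 32.1771

E[X] = 32.1771


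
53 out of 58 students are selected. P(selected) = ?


P = 53/58 = 0.9138

P = 0.9138


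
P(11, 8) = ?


P(11,8) = 11!/3!
= 39916800/6
= 6652800

P(11,8) = 6652800


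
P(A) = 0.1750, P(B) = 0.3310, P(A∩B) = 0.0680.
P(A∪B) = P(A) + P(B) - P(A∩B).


P(A∪B) = 0.1750 + 0.3310 - 0.0680
= 0.5060 - 0.0680
= 0.4380

P(A∪B) = 0.4380


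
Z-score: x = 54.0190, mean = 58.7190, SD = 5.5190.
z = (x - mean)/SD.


z = (54.0190 - 58.7190)/5.5190
= -4.7000/5.5190
= -0.8516

z = -0.8516


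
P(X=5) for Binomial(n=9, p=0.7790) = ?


C(9,5) = 126
p^5 = 0.286871
(1-p)^4 = 0.002385
P = 126 * 0.286871 * 0.002385 = 0.0862

P(X=5) = 0.0862


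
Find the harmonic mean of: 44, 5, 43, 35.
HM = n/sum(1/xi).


Sum of reciprocals = 1/44 + 1/5 + 1/43 + 1/35 = 0.274555
HM = 4/0.274555 = 14.5691

HM = 14.5691


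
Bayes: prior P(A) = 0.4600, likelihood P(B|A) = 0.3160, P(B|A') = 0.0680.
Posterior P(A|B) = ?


P(B) = P(B|A)*P(A) + P(B|A')*P(A')
= 0.3160*0.4600 + 0.0680*0.5400
= 0.145360 + 0.036720 = 0.182080
P(A|B) = 0.145360/0.182080 = 0.7983

P(A|B) = 0.7983


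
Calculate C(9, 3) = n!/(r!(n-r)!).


C(9,3) = 9!/(3! × 6!)
= 362880/(6 × 720)
= 84

C(9,3) = 84


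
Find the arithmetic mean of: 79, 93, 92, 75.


Sum = 79 + 93 + 92 + 75 = 339
n = 4
Mean = 339/4 = 84.7500

Mean = 84.7500


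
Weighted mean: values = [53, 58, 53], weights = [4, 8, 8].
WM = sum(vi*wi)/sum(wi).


Numerator = 53*4 + 58*8 + 53*8 = 1100
Denominator = 4 + 8 + 8 = 20
WM = 1100/20 = 55.0000

WM = 55.0000


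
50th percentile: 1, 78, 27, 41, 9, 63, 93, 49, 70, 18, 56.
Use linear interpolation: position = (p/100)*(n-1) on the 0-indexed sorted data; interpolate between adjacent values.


Sorted: 1, 9, 18, 27, 41, 49, 56, 63, 70, 78, 93
n = 11
Index = 50/100 * 10 = 5.0000
Lower = data[5] = 49, Upper = data[6] = 56
P50 = 49 + 0*(7) = 49.0000

P50 = 49.0000


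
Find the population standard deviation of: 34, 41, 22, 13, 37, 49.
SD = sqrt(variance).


Mean = 32.6667
Variance = 142.8889
SD = sqrt(142.8889) = 11.9536

SD = 11.9536


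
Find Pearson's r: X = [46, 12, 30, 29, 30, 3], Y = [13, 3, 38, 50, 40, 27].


Mean X = 25.0000, Mean Y = 28.5000
SD X = 13.904436, SD Y = 16.214705
Cov = 38.333333
r = 38.333333/(13.904436*16.214705) = 0.1700

r = 0.1700


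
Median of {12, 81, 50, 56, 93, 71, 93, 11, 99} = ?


Sorted: 11, 12, 50, 56, 71, 81, 93, 93, 99
n = 9 (odd)
Middle value = 71

Median = 71


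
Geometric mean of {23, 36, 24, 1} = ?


Product = 23 × 36 × 24 × 1 = 19872
GM = 19872^(1/4) = 11.8730

GM = 11.8730


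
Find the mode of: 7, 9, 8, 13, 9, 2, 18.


Frequencies: 2:1, 7:1, 8:1, 9:2, 13:1, 18:1
Max frequency = 2
Mode = 9

Mode = 9


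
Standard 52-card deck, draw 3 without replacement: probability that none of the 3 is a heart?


P(no hearts) = (39/52) × (38/51) × (37/50)
= 0.4135

P = 0.4135


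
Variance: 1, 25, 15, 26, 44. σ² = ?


Mean = 22.2000
Squared deviations: 449.4400, 7.8400, 51.8400, 14.4400, 475.2400
Sum = 998.8000
Variance = 998.8000/5 = 199.7600

Variance = 199.7600


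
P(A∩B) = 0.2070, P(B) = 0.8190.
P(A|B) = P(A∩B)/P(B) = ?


P(A|B) = 0.2070/0.8190 = 0.2527

P(A|B) = 0.2527


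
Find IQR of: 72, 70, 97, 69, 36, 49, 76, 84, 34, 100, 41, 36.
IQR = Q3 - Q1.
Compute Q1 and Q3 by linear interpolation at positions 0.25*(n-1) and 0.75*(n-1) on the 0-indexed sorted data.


Sorted: 34, 36, 36, 41, 49, 69, 70, 72, 76, 84, 97, 100
Q1 (25th %ile) = 39.7500
Q3 (75th %ile) = 78.0000
IQR = 78.0000 - 39.7500 = 38.2500

IQR = 38.2500


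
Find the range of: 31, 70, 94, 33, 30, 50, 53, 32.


Max = 94, Min = 30
Range = 94 - 30 = 64

Range = 64


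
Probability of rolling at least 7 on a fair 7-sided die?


Favorable outcomes (roll ≥ 7): 1
Total outcomes = 7
P = 1/7 = 0.1429

P = 0.1429


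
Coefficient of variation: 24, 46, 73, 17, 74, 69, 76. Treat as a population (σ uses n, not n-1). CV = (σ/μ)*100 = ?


Mean = 54.1429
SD = 23.3081
CV = (23.3081/54.1429)*100 = 43.0492%

CV = 43.0492%


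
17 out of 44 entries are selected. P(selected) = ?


P = 17/44 = 0.3864

P = 0.3864


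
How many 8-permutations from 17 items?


P(17,8) = 17!/9!
= 355687428096000/362880
= 980179200

P(17,8) = 980179200


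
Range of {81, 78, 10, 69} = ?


Max = 81, Min = 10
Range = 81 - 10 = 71

Range = 71


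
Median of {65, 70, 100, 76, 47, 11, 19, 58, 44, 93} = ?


Sorted: 11, 19, 44, 47, 58, 65, 70, 76, 93, 100
n = 10 (even)
Middle values: 58 and 65
Median = (58+65)/2 = 61.5000

Median = 61.5000


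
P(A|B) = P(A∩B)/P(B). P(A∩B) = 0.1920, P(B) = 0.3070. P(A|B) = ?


P(A|B) = 0.1920/0.3070 = 0.6254

P(A|B) = 0.6254


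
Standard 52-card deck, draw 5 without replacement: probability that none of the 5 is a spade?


P(no spades) = (39/52) × (38/51) × (37/50) × (36/49) × (35/48)
= 0.2215

P = 0.2215


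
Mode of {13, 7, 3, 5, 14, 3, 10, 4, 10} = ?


Frequencies: 3:2, 4:1, 5:1, 7:1, 10:2, 13:1, 14:1
Max frequency = 2
Mode = 3, 10

Mode = 3, 10


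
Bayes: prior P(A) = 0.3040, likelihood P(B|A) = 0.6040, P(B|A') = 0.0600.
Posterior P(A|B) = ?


P(B) = P(B|A)*P(A) + P(B|A')*P(A')
= 0.6040*0.3040 + 0.0600*0.6960
= 0.183616 + 0.041760 = 0.225376
P(A|B) = 0.183616/0.225376 = 0.8147

P(A|B) = 0.8147


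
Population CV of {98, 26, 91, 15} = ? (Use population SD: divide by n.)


Mean = 57.5000
SD = 37.2861
CV = (37.2861/57.5000)*100 = 64.8453%

CV = 64.8453%


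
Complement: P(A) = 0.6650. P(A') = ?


P(not A) = 1 - 0.6650 = 0.3350

P(not A) = 0.3350


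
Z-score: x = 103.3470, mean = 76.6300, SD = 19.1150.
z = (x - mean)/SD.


z = (103.3470 - 76.6300)/19.1150
= 26.7170/19.1150
= 1.3977

z = 1.3977


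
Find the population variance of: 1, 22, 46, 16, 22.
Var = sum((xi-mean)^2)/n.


Mean = 21.4000
Squared deviations: 416.1600, 0.3600, 605.1600, 29.1600, 0.3600
Sum = 1051.2000
Variance = 1051.2000/5 = 210.2400

Variance = 210.2400


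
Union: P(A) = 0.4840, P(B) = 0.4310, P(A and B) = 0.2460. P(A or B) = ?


P(A∪B) = 0.4840 + 0.4310 - 0.2460
= 0.9150 - 0.2460
= 0.6690

P(A∪B) = 0.6690


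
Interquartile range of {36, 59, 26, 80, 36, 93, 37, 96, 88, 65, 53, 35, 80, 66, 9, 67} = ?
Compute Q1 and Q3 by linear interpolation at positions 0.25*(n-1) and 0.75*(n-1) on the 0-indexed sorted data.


Sorted: 9, 26, 35, 36, 36, 37, 53, 59, 65, 66, 67, 80, 80, 88, 93, 96
Q1 (25th %ile) = 36.0000
Q3 (75th %ile) = 80.0000
IQR = 80.0000 - 36.0000 = 44.0000

IQR = 44.0000


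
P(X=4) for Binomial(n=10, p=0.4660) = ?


C(10,4) = 210
p^4 = 0.047157
(1-p)^6 = 0.023187
P = 210 * 0.047157 * 0.023187 = 0.2296

P(X=4) = 0.2296


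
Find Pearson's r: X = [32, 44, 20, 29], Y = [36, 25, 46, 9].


Mean X = 31.2500, Mean Y = 29.0000
SD X = 8.584142, SD Y = 13.729530
Cov = -48.000000
r = -48.000000/(8.584142*13.729530) = -0.4073

r = -0.4073


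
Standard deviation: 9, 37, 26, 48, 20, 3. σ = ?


Mean = 23.8333
Variance = 238.4722
SD = sqrt(238.4722) = 15.4425

SD = 15.4425


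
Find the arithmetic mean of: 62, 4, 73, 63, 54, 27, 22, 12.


Sum = 62 + 4 + 73 + 63 + 54 + 27 + 22 + 12 = 317
n = 8
Mean = 317/8 = 39.6250

Mean = 39.6250


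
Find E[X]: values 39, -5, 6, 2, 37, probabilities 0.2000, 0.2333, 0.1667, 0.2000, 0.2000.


E[X] = 39*0.2000 - 5*0.2333 + 6*0.1667 + 2*0.2000 + 37*0.2000
= 7.8000 - 1.1665 + 1.0002 + 0.4000 + 7.4000
= 15.4337

E[X] = 15.4337


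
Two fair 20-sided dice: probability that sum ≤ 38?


Total outcomes = 20×20 = 400
Favorable (sum ≤ 38): 397
P = 397/400 = 0.9925

P = 0.9925


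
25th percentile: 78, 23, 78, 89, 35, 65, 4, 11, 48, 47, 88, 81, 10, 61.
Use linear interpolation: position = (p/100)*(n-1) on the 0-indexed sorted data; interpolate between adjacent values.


Sorted: 4, 10, 11, 23, 35, 47, 48, 61, 65, 78, 78, 81, 88, 89
n = 14
Index = 25/100 * 13 = 3.2500
Lower = data[3] = 23, Upper = data[4] = 35
P25 = 23 + 0.2500*(12) = 26.0000

P25 = 26.0000


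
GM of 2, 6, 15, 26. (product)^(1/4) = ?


Product = 2 × 6 × 15 × 26 = 4680
GM = 4680^(1/4) = 8.2711

GM = 8.2711


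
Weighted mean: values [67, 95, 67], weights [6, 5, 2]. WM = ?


Numerator = 67*6 + 95*5 + 67*2 = 1011
Denominator = 6 + 5 + 2 = 13
WM = 1011/13 = 77.7692

WM = 77.7692


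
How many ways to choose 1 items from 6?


C(6,1) = 6!/(1! × 5!)
= 720/(1 × 120)
= 6

C(6,1) = 6


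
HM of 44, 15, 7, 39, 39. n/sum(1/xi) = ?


Sum of reciprocals = 1/44 + 1/15 + 1/7 + 1/39 + 1/39 = 0.283533
HM = 5/0.283533 = 17.6346

HM = 17.6346


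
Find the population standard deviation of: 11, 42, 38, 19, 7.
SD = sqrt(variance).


Mean = 23.4000
Variance = 200.2400
SD = sqrt(200.2400) = 14.1506

SD = 14.1506


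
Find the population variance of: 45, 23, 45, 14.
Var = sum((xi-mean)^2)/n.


Mean = 31.7500
Squared deviations: 175.5625, 76.5625, 175.5625, 315.0625
Sum = 742.7500
Variance = 742.7500/4 = 185.6875

Variance = 185.6875


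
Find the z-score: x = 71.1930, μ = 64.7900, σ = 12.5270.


z = (71.1930 - 64.7900)/12.5270
= 6.4030/12.5270
= 0.5111

z = 0.5111


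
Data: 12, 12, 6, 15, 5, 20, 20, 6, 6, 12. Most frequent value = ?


Frequencies: 5:1, 6:3, 12:3, 15:1, 20:2
Max frequency = 3
Mode = 6, 12

Mode = 6, 12


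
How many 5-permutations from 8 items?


P(8,5) = 8!/3!
= 40320/6
= 6720

P(8,5) = 6720


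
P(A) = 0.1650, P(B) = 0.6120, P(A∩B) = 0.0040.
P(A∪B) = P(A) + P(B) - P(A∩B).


P(A∪B) = 0.1650 + 0.6120 - 0.0040
= 0.7770 - 0.0040
= 0.7730

P(A∪B) = 0.7730


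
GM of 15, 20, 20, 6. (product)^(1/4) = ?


Product = 15 × 20 × 20 × 6 = 36000
GM = 36000^(1/4) = 13.7745

GM = 13.7745


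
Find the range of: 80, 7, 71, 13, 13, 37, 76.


Max = 80, Min = 7
Range = 80 - 7 = 73

Range = 73


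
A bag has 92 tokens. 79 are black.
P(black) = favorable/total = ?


P = 79/92 = 0.8587

P = 0.8587


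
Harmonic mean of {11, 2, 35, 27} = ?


Sum of reciprocals = 1/11 + 1/2 + 1/35 + 1/27 = 0.656518
HM = 4/0.656518 = 6.0928

HM = 6.0928


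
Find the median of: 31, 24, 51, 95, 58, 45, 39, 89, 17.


Sorted: 17, 24, 31, 39, 45, 51, 58, 89, 95
n = 9 (odd)
Middle value = 45

Median = 45


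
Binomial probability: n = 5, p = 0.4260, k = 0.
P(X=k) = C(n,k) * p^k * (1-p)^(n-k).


C(5,0) = 1
p^0 = 1.000000
(1-p)^5 = 0.062310
P = 1 * 1.000000 * 0.062310 = 0.0623

P(X=0) = 0.0623


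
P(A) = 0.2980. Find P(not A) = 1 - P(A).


P(not A) = 1 - 0.2980 = 0.7020

P(not A) = 0.7020


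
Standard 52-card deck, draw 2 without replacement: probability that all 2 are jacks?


P(all jacks) = (4/52) × (3/51)
= 0.0045

P = 0.0045


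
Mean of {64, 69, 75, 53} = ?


Sum = 64 + 69 + 75 + 53 = 261
n = 4
Mean = 261/4 = 65.2500

Mean = 65.2500


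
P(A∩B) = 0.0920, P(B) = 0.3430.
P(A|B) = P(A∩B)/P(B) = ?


P(A|B) = 0.0920/0.3430 = 0.2682

P(A|B) = 0.2682


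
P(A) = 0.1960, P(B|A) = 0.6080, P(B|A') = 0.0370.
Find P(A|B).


P(B) = P(B|A)*P(A) + P(B|A')*P(A')
= 0.6080*0.1960 + 0.0370*0.8040
= 0.119168 + 0.029748 = 0.148916
P(A|B) = 0.119168/0.148916 = 0.8002

P(A|B) = 0.8002


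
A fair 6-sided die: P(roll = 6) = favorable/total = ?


Favorable outcomes (roll = 6): 1
Total outcomes = 6
P = 1/6 = 0.1667

P = 0.1667


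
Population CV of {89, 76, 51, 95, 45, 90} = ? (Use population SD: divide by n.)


Mean = 74.3333
SD = 19.5590
CV = (19.5590/74.3333)*100 = 26.3126%

CV = 26.3126%


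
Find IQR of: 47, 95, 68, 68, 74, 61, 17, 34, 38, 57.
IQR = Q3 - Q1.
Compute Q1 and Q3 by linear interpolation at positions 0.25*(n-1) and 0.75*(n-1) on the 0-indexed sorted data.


Sorted: 17, 34, 38, 47, 57, 61, 68, 68, 74, 95
Q1 (25th %ile) = 40.2500
Q3 (75th %ile) = 68.0000
IQR = 68.0000 - 40.2500 = 27.7500

IQR = 27.7500


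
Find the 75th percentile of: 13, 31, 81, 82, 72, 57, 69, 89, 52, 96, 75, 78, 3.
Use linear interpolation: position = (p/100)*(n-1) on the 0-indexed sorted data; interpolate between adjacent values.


Sorted: 3, 13, 31, 52, 57, 69, 72, 75, 78, 81, 82, 89, 96
n = 13
Index = 75/100 * 12 = 9.0000
Lower = data[9] = 81, Upper = data[10] = 82
P75 = 81 + 0*(1) = 81.0000

P75 = 81.0000


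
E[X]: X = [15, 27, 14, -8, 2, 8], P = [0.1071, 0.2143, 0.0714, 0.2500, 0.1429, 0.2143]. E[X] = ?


E[X] = 15*0.1071 + 27*0.2143 + 14*0.0714 - 8*0.2500 + 2*0.1429 + 8*0.2143
= 1.6065 + 5.7861 + 0.9996 - 2.0000 + 0.2858 + 1.7144
= 8.3924

E[X] = 8.3924


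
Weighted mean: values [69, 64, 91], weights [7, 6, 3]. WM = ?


Numerator = 69*7 + 64*6 + 91*3 = 1140
Denominator = 7 + 6 + 3 = 16
WM = 1140/16 = 71.2500

WM = 71.2500


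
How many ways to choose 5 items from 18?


C(18,5) = 18!/(5! × 13!)
= 6402373705728000/(120 × 6227020800)
= 8568

C(18,5) = 8568


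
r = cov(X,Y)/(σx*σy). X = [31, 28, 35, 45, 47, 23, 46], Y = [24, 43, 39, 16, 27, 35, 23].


Mean X = 36.4286, Mean Y = 29.5714
SD X = 8.941990, SD Y = 8.973885
Cov = -53.673469
r = -53.673469/(8.941990*8.973885) = -0.6689

r = -0.6689


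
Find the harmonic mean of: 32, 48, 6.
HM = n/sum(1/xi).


Sum of reciprocals = 1/32 + 1/48 + 1/6 = 0.218750
HM = 3/0.218750 = 13.7143

HM = 13.7143


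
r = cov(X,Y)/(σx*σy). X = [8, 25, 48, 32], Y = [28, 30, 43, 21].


Mean X = 28.2500, Mean Y = 30.5000
SD X = 14.359230, SD Y = 7.952987
Cov = 65.875000
r = 65.875000/(14.359230*7.952987) = 0.5768

r = 0.5768


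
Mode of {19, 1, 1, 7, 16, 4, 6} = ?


Frequencies: 1:2, 4:1, 6:1, 7:1, 16:1, 19:1
Max frequency = 2
Mode = 1

Mode = 1


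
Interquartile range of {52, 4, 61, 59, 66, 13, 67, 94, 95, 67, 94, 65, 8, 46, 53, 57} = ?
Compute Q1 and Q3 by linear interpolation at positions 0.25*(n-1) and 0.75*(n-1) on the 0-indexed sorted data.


Sorted: 4, 8, 13, 46, 52, 53, 57, 59, 61, 65, 66, 67, 67, 94, 94, 95
Q1 (25th %ile) = 50.5000
Q3 (75th %ile) = 67.0000
IQR = 67.0000 - 50.5000 = 16.5000

IQR = 16.5000


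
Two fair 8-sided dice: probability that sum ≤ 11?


Total outcomes = 8×8 = 64
Favorable (sum ≤ 11): 49
P = 49/64 = 0.7656

P = 0.7656


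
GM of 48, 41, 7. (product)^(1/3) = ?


Product = 48 × 41 × 7 = 13776
GM = 13776^(1/3) = 23.9722

GM = 23.9722


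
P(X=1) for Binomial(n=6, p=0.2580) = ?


C(6,1) = 6
p^1 = 0.258000
(1-p)^5 = 0.224916
P = 6 * 0.258000 * 0.224916 = 0.3482

P(X=1) = 0.3482


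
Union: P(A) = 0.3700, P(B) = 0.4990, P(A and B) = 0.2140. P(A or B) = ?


P(A∪B) = 0.3700 + 0.4990 - 0.2140
= 0.8690 - 0.2140
= 0.6550

P(A∪B) = 0.6550


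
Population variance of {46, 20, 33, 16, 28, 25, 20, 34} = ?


Mean = 27.7500
Squared deviations: 333.0625, 60.0625, 27.5625, 138.0625, 0.0625, 7.5625, 60.0625, 39.0625
Sum = 665.5000
Variance = 665.5000/8 = 83.1875

Variance = 83.1875


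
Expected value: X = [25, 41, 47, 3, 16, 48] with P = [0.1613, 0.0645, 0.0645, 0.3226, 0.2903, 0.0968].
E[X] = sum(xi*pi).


E[X] = 25*0.1613 + 41*0.0645 + 47*0.0645 + 3*0.3226 + 16*0.2903 + 48*0.0968
= 4.0325 + 2.6445 + 3.0315 + 0.9678 + 4.6448 + 4.6464
= 19.9675

E[X] = 19.9675


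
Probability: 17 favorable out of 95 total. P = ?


P = 17/95 = 0.1789

P = 0.1789


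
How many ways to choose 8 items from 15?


C(15,8) = 15!/(8! × 7!)
= 1307674368000/(40320 × 5040)
= 6435

C(15,8) = 6435


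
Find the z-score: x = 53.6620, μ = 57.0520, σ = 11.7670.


z = (53.6620 - 57.0520)/11.7670
= -3.3900/11.7670
= -0.2881

z = -0.2881


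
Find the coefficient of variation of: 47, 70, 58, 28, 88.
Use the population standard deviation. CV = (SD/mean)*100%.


Mean = 58.2000
SD = 20.3214
CV = (20.3214/58.2000)*100 = 34.9165%

CV = 34.9165%


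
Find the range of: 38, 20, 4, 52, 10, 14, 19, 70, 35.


Max = 70, Min = 4
Range = 70 - 4 = 66

Range = 66


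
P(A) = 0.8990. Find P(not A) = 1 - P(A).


P(not A) = 1 - 0.8990 = 0.1010

P(not A) = 0.1010


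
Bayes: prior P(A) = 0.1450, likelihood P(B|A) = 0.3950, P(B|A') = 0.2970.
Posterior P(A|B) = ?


P(B) = P(B|A)*P(A) + P(B|A')*P(A')
= 0.3950*0.1450 + 0.2970*0.8550
= 0.057275 + 0.253935 = 0.311210
P(A|B) = 0.057275/0.311210 = 0.1840

P(A|B) = 0.1840


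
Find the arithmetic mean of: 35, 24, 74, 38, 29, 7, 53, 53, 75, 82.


Sum = 35 + 24 + 74 + 38 + 29 + 7 + 53 + 53 + 75 + 82 = 470
n = 10
Mean = 470/10 = 47.0000

Mean = 47.0000


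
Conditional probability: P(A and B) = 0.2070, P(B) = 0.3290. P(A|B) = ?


P(A|B) = 0.2070/0.3290 = 0.6292

P(A|B) = 0.6292


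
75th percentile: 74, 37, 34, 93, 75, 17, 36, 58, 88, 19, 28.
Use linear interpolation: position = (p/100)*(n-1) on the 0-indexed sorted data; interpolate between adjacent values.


Sorted: 17, 19, 28, 34, 36, 37, 58, 74, 75, 88, 93
n = 11
Index = 75/100 * 10 = 7.5000
Lower = data[7] = 74, Upper = data[8] = 75
P75 = 74 + 0.5000*(1) = 74.5000

P75 = 74.5000


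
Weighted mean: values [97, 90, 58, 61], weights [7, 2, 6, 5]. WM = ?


Numerator = 97*7 + 90*2 + 58*6 + 61*5 = 1512
Denominator = 7 + 2 + 6 + 5 = 20
WM = 1512/20 = 75.6000

WM = 75.6000


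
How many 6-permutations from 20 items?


P(20,6) = 20!/14!
= 2432902008176640000/87178291200
= 27907200

P(20,6) = 27907200


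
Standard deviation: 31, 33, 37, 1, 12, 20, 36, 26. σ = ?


Mean = 24.5000
Variance = 141.7500
SD = sqrt(141.7500) = 11.9059

SD = 11.9059


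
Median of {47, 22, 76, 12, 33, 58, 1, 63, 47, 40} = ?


Sorted: 1, 12, 22, 33, 40, 47, 47, 58, 63, 76
n = 10 (even)
Middle values: 40 and 47
Median = (40+47)/2 = 43.5000

Median = 43.5000


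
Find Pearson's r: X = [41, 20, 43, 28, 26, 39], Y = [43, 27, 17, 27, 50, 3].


Mean X = 32.8333, Mean Y = 27.8333
SD X = 8.591016, SD Y = 15.582219
Cov = -46.027778
r = -46.027778/(8.591016*15.582219) = -0.3438

r = -0.3438


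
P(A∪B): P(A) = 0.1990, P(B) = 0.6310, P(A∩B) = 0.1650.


P(A∪B) = 0.1990 + 0.6310 - 0.1650
= 0.8300 - 0.1650
= 0.6650

P(A∪B) = 0.6650


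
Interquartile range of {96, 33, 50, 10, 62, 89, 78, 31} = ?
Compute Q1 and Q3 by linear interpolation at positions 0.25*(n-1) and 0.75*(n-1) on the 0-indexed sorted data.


Sorted: 10, 31, 33, 50, 62, 78, 89, 96
Q1 (25th %ile) = 32.5000
Q3 (75th %ile) = 80.7500
IQR = 80.7500 - 32.5000 = 48.2500

IQR = 48.2500


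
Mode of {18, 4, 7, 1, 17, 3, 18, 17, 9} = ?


Frequencies: 1:1, 3:1, 4:1, 7:1, 9:1, 17:2, 18:2
Max frequency = 2
Mode = 17, 18

Mode = 17, 18


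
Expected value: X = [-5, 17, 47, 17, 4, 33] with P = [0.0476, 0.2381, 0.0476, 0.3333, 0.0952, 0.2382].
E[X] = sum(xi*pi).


E[X] = -5*0.0476 + 17*0.2381 + 47*0.0476 + 17*0.3333 + 4*0.0952 + 33*0.2382
= -0.2380 + 4.0477 + 2.2372 + 5.6661 + 0.3808 + 7.8606
= 19.9544

E[X] = 19.9544


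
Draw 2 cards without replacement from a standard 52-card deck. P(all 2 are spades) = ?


P(all spades) = (13/52) × (12/51)
= 0.0588

P = 0.0588


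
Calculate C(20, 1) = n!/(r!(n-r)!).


C(20,1) = 20!/(1! × 19!)
= 2432902008176640000/(1 × 121645100408832000)
= 20

C(20,1) = 20


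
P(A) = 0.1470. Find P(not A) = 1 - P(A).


P(not A) = 1 - 0.1470 = 0.8530

P(not A) = 0.8530


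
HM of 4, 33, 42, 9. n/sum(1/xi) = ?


Sum of reciprocals = 1/4 + 1/33 + 1/42 + 1/9 = 0.415224
HM = 4/0.415224 = 9.6334

HM = 9.6334


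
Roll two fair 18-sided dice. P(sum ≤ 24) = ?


Total outcomes = 18×18 = 324
Favorable (sum ≤ 24): 246
P = 246/324 = 0.7593

P = 0.7593


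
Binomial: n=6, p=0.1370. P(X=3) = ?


C(6,3) = 20
p^3 = 0.002571
(1-p)^3 = 0.642736
P = 20 * 0.002571 * 0.642736 = 0.0331

P(X=3) = 0.0331


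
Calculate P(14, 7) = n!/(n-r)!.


P(14,7) = 14!/7!
= 87178291200/5040
= 17297280

P(14,7) = 17297280


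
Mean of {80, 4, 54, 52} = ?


Sum = 80 + 4 + 54 + 52 = 190
n = 4
Mean = 190/4 = 47.5000

Mean = 47.5000


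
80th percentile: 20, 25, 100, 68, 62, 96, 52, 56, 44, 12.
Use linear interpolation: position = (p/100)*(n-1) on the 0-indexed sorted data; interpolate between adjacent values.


Sorted: 12, 20, 25, 44, 52, 56, 62, 68, 96, 100
n = 10
Index = 80/100 * 9 = 7.2000
Lower = data[7] = 68, Upper = data[8] = 96
P80 = 68 + 0.2000*(28) = 73.6000

P80 = 73.6000
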